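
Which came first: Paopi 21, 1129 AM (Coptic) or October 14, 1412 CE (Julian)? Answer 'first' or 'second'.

The two dates have Julian Day Numbers 2237082 and 2237078 respectively.
Since 2237078 < 2237082, the second date comes first.

second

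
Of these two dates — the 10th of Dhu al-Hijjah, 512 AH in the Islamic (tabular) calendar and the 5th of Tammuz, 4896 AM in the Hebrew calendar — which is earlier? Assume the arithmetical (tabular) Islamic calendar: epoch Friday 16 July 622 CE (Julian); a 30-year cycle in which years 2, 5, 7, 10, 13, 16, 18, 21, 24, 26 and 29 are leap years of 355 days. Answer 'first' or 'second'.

The two dates have Julian Day Numbers 2129855 and 2136139 respectively.
Since 2129855 < 2136139, the first date comes first.

first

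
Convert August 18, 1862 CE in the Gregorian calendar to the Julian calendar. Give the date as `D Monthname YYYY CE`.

6 August 1862 CE

At this point the Julian calendar is 12 days behind the Gregorian.
18 August 1862 Gregorian − 12 days → 6 August 1862 Julian.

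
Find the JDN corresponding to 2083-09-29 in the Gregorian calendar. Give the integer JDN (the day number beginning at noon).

JDN 2451545 is 1 January 2000 CE (Gregorian); the target day is +30587 days from there, so JDN = 2482132.

2482132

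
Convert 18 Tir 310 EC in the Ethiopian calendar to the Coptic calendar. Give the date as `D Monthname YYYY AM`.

18 Tobi 34 AM

Julian Day Number of the source date = 1837220.
Converting JDN 1837220 to the Coptic calendar gives 18 Tobi 34 AM.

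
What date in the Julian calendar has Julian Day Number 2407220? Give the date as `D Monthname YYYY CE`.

11 August 1878 CE

JDN 2407220 is 23 August 1878 in the Gregorian calendar.
In the Julian calendar that day is 11 August 1878 CE.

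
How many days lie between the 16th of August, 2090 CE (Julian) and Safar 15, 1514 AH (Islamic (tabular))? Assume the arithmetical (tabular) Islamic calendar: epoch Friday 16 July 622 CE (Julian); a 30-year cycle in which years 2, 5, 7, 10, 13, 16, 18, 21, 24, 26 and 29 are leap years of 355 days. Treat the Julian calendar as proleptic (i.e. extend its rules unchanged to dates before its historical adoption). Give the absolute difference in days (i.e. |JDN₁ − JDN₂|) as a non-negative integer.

First date → JDN 2484658; second date → JDN 2484641.
The interval is |2484658 − 2484641| = 17 days.

17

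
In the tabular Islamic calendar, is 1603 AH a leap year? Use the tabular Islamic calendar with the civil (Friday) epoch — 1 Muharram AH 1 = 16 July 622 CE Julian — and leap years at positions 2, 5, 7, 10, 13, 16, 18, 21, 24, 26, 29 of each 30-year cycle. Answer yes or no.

yes

Year 1603 AH is year 13 of its 30-year cycle; leap positions are 2, 5, 7, 10, 13, 16, 18, 21, 24, 26, 29, so it is a leap year (355 days).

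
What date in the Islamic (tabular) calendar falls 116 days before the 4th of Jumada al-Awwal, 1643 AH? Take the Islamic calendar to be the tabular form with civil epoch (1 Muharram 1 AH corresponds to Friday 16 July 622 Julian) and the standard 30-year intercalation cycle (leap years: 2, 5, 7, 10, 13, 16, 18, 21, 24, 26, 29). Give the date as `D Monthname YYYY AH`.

6 Muharram 1643 AH

The starting date is JDN 2530431; 2530431 − 116 = 2530315.
JDN 2530315 corresponds to 6 Muharram 1643 AH.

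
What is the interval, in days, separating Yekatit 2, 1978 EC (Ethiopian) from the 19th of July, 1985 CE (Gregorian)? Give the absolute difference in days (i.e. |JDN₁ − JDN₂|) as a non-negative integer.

JDN of the first date = 2446471.
JDN of the second date = 2446266.
|2446266 − 2446471| = 205.

205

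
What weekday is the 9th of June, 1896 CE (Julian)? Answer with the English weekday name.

Sunday

This is JDN 2413732 (21 June 1896 Gregorian).
JDN 2413732 mod 7 = 6, and JDN 0 was a Monday, so this is a Sunday.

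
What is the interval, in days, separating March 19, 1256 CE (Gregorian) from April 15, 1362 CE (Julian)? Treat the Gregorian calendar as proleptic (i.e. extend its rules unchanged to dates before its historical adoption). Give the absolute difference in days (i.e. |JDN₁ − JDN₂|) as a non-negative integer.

38750

First date → JDN 2179883; second date → JDN 2218633.
The interval is |2179883 − 2218633| = 38750 days.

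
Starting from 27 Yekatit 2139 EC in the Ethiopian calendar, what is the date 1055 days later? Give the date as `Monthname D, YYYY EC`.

Tir 16, 2142 EC

Counting 1055 days forward from JDN 2505301 reaches JDN 2506356, which is Tir 16, 2142 EC.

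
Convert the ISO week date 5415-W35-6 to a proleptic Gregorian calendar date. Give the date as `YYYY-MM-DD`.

ISO week 1 of 5415 is the week containing the first Thursday of 5415.
Week 35, day 6 (Saturday) lands on 5415-09-02.

5415-09-02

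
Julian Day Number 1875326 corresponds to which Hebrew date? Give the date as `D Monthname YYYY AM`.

7 Sivan 4182 AM

JDN 1875326 is 14 May 422 in the proleptic Gregorian calendar.
In the Hebrew calendar that day is 7 Sivan 4182 AM.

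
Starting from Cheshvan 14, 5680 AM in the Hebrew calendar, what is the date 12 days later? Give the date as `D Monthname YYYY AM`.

JDN of Cheshvan 14, 5680 AM = 2422270.
2422270 + 12 = 2422282.
JDN 2422282 in the Hebrew calendar is 26 Cheshvan 5680 AM.

26 Cheshvan 5680 AM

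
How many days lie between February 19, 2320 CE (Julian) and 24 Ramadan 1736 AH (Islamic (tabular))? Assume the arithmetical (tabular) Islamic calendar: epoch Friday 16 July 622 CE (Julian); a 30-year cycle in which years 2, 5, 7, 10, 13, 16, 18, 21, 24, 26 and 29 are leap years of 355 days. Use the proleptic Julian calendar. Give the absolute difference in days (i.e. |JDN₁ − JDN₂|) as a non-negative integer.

First date → JDN 2568487; second date → JDN 2563525.
The interval is |2568487 − 2563525| = 4962 days.

4962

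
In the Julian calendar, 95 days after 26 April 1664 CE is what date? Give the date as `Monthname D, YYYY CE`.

July 30, 1664 CE

JDN of 26 April 1664 CE = 2328950.
2328950 + 95 = 2329045.
JDN 2329045 in the Julian calendar is July 30, 1664 CE.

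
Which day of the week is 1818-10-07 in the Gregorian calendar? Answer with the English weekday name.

Wednesday

2385350 ≡ 2 (mod 7); counting from Monday = 0 gives Wednesday.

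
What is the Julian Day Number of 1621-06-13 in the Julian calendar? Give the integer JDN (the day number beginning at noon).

In the Gregorian calendar the same day is 23 June 1621.
JDN 2400001 is 17 November 1858 CE (Gregorian), MJD 0; the target day is −86709 days from there, so JDN = 2313292.

2313292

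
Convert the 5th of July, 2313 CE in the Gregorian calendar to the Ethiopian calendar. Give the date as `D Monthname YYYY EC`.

25 Sene 2305 EC

Julian Day Number of the source date = 2566051.
Converting JDN 2566051 to the Ethiopian calendar gives 25 Sene 2305 EC.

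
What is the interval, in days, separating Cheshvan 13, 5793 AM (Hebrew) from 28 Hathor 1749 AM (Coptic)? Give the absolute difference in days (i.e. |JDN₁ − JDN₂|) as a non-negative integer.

50

JDN of the first date = 2463524.
JDN of the second date = 2463574.
|2463574 − 2463524| = 50.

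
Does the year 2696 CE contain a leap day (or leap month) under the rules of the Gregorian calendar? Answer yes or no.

yes

2696 is divisible by 4 and not by 100, so it is a leap year.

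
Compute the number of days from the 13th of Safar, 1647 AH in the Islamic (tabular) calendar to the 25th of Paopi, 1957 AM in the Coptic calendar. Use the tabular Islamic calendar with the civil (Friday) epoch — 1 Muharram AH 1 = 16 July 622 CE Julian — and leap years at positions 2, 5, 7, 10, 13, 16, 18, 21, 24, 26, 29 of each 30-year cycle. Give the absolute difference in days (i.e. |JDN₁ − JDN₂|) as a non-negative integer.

First date → JDN 2531770; second date → JDN 2539513.
The interval is |2531770 − 2539513| = 7743 days.

7743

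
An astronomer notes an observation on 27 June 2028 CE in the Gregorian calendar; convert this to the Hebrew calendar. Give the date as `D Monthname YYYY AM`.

Julian Day Number of the source date = 2461950.
Converting JDN 2461950 to the Hebrew calendar gives 3 Tammuz 5788 AM.

3 Tammuz 5788 AM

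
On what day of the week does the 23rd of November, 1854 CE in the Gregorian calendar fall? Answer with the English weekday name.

Thursday

Since JDN mod 7 = 3 (0 = Monday), the day is Thursday.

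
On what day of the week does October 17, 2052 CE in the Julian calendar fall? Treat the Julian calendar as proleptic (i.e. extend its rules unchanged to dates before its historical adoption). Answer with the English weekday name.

This is JDN 2470841 (30 October 2052 Gregorian).
Since JDN mod 7 = 2 (0 = Monday), the day is Wednesday.

Wednesday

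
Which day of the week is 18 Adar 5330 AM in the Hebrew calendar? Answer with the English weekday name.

This is JDN 2294554 (5 March 1570 Gregorian).
2294554 ≡ 3 (mod 7); counting from Monday = 0 gives Thursday.

Thursday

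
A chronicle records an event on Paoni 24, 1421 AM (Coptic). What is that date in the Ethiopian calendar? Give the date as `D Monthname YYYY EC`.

24 Sene 1697 EC

The source date corresponds to 29 June 1705 in the Gregorian calendar (JDN 2343978).
That day falls on 24 Sene 1697 EC in the Ethiopian calendar.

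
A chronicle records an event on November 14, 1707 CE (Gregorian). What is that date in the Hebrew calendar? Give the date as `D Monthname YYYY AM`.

19 Cheshvan 5468 AM

Both dates share Julian Day Number 2344846; in the Hebrew calendar that is 19 Cheshvan 5468 AM.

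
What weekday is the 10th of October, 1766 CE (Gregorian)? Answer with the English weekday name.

Friday

Since JDN mod 7 = 4 (0 = Monday), the day is Friday.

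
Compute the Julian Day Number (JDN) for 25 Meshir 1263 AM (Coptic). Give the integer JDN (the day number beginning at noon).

2286149

Equivalently 1 March 1547 (proleptic Gregorian).
JDN 2451545 is 1 January 2000 CE (Gregorian); the target day is −165396 days from there, so JDN = 2286149.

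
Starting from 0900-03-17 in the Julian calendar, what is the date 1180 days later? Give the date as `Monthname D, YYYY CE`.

The starting date is JDN 2049859; 2049859 + 1180 = 2051039.
JDN 2051039 corresponds to June 10, 903 CE.

June 10, 903 CE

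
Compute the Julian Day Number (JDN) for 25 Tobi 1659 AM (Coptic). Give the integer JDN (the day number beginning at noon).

2430758

In the Gregorian calendar the same day is 2 February 1943.
JDN 2400001 is 17 November 1858 CE (Gregorian), MJD 0; the target day is +30757 days from there, so JDN = 2430758.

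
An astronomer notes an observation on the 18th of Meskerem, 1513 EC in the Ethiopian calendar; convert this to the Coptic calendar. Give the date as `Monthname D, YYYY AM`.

Both dates share Julian Day Number 2276496; in the Coptic calendar that is 18 Thout 1237 AM.

Thout 18, 1237 AM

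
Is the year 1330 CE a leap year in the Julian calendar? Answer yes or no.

no

1330 mod 4 = 2, so it is a common year in the Julian calendar.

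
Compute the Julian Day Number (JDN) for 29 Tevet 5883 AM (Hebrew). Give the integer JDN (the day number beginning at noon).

2496496

Equivalently 27 January 2123 (Gregorian).
JDN 2299161 is 15 October 1582 CE (Gregorian); the target day is +197335 days from there, so JDN = 2496496.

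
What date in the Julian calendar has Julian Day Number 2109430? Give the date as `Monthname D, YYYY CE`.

The proleptic Gregorian equivalent of JDN 2109430 is 28 April 1063.
In the Julian calendar that day is April 22, 1063 CE.

April 22, 1063 CE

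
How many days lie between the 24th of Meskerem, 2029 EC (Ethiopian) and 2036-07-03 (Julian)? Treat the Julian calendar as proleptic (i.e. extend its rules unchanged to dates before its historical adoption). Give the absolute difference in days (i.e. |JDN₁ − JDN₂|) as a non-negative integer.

80

First date → JDN 2464971; second date → JDN 2464891.
The interval is |2464971 − 2464891| = 80 days.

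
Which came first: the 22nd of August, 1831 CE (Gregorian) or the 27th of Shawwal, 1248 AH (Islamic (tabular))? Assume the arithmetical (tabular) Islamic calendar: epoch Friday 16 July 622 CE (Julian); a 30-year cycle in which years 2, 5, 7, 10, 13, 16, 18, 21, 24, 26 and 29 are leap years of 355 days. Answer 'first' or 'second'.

Converting both to JDN: 2390052 vs 2390627; the smaller is the first.

first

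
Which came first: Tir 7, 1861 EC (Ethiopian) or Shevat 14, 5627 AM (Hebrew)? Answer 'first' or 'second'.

second

The two dates have Julian Day Numbers 2403712 and 2402987 respectively.
Since 2402987 < 2403712, the second date comes first.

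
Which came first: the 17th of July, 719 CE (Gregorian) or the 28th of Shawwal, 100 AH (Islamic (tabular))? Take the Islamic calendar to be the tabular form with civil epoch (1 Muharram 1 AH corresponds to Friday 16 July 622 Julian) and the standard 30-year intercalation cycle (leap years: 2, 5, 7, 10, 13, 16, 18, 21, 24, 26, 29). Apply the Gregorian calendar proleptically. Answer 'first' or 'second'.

second

First date → JDN 1983866; second date → JDN 1983815.
JDN 1983815 < JDN 1983866, so the second date is earlier.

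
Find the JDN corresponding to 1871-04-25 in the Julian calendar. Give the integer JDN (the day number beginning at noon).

2404555

Equivalently 7 May 1871 (Gregorian).
JDN 2299161 is 15 October 1582 CE (Gregorian); the target day is +105394 days from there, so JDN = 2404555.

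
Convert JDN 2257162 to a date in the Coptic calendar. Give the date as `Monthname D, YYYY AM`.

The proleptic Gregorian equivalent of JDN 2257162 is 19 October 1467.
In the Coptic calendar that day is Paopi 12, 1184 AM.

Paopi 12, 1184 AM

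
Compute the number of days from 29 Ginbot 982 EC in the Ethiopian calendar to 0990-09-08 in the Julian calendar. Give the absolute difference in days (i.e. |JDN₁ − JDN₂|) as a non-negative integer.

107

First date → JDN 2082799; second date → JDN 2082906.
The interval is |2082799 − 2082906| = 107 days.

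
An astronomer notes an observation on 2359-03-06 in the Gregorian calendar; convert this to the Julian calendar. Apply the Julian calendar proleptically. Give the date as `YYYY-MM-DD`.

The Julian–Gregorian offset here is 16 days (Julian trailing).
6 March 2359 Gregorian − 16 days → 18 February 2359 Julian.

2359-02-18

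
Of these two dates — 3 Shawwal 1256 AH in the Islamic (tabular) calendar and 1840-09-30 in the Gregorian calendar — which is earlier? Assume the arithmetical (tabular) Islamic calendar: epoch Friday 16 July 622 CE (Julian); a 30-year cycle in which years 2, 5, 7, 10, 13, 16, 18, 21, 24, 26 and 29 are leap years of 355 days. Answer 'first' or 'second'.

Converting both to JDN: 2393438 vs 2393379; the smaller is the second.

second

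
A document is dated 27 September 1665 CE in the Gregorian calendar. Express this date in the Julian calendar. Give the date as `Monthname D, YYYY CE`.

September 17, 1665 CE

The Julian–Gregorian offset here is 10 days (Julian trailing).
27 September 1665 Gregorian − 10 days → 17 September 1665 Julian.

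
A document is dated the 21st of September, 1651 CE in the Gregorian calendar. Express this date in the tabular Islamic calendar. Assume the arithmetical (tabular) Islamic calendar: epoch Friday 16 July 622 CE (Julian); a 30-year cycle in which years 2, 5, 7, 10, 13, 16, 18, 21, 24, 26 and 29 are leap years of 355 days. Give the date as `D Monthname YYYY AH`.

5 Shawwal 1061 AH

Both dates share Julian Day Number 2324339; in the tabular Islamic calendar that is 5 Shawwal 1061 AH.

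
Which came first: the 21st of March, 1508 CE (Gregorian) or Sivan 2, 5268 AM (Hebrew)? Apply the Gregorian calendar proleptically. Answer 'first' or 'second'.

first

Converting both to JDN: 2271925 vs 2271976; the smaller is the first.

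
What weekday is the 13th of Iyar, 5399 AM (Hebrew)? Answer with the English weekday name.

Tuesday

This is JDN 2319829 (17 May 1639 Gregorian).
Since JDN mod 7 = 1 (0 = Monday), the day is Tuesday.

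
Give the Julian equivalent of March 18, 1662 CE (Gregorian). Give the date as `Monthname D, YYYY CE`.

March 8, 1662 CE

The Julian–Gregorian offset here is 10 days (Julian trailing).
18 March 1662 Gregorian − 10 days → 8 March 1662 Julian.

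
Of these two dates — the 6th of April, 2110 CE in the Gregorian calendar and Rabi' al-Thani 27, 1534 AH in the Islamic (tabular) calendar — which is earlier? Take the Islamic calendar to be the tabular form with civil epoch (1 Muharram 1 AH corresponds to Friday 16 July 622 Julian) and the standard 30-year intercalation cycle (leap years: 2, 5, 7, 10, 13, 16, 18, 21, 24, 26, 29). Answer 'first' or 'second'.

First date → JDN 2491817; second date → JDN 2491799.
JDN 2491799 < JDN 2491817, so the second date is earlier.

second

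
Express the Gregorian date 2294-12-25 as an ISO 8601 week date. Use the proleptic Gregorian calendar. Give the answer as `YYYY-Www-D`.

The weekday is Tuesday (ISO weekday 2).
That Tuesday belongs to ISO week 52 of ISO year 2294.

2294-W52-2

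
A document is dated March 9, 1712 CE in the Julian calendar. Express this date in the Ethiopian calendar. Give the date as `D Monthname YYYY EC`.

Both dates share Julian Day Number 2346434; in the Ethiopian calendar that is 13 Megabit 1704 EC.

13 Megabit 1704 EC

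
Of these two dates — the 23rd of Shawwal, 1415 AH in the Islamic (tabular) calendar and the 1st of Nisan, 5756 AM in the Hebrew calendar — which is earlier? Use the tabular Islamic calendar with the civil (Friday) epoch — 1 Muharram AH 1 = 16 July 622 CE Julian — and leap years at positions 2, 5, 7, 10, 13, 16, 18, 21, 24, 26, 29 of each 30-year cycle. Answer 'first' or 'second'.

first

Converting both to JDN: 2449802 vs 2450164; the smaller is the first.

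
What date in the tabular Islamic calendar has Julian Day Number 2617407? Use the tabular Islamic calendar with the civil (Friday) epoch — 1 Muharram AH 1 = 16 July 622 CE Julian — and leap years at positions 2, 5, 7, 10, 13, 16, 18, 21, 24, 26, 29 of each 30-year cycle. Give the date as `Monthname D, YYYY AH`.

The Gregorian equivalent of JDN 2617407 is 11 February 2454.
In the tabular Islamic calendar that day is Shawwal 12, 1888 AH.

Shawwal 12, 1888 AH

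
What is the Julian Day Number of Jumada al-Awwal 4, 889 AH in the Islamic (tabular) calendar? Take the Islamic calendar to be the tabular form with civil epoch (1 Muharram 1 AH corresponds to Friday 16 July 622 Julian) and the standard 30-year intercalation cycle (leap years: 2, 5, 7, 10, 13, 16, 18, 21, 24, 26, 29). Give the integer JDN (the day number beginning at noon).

2263239

Equivalently 8 June 1484 (proleptic Gregorian).
JDN 2299161 is 15 October 1582 CE (Gregorian); the target day is −35922 days from there, so JDN = 2263239.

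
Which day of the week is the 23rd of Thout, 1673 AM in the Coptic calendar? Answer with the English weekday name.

This is JDN 2435750 (3 October 1956 Gregorian).
JDN 2435750 mod 7 = 2, and JDN 0 was a Monday, so this is a Wednesday.

Wednesday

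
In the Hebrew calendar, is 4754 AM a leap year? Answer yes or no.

no

Hebrew year 4754 is year 4 of its 19-year Metonic cycle; leap years are at positions 3, 6, 8, 11, 14, 17, 19, so it is a common year (12 months).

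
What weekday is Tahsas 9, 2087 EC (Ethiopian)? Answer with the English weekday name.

Equivalently 18 December 2094 Gregorian, JDN 2486230.
2486230 ≡ 5 (mod 7); counting from Monday = 0 gives Saturday.

Saturday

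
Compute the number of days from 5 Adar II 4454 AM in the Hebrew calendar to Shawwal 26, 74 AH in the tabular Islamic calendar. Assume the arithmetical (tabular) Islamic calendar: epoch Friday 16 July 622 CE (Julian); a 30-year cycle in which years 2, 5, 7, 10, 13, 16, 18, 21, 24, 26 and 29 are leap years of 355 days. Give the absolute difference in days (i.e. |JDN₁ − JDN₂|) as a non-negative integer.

8

First date → JDN 1974608; second date → JDN 1974600.
The interval is |1974608 − 1974600| = 8 days.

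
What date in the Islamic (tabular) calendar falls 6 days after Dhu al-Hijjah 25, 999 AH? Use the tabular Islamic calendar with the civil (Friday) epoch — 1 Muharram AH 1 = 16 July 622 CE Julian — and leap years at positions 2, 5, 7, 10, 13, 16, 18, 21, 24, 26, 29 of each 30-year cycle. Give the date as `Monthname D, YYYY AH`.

Counting 6 days forward from JDN 2302447 reaches JDN 2302453, which is Muharram 2, 1000 AH.

Muharram 2, 1000 AH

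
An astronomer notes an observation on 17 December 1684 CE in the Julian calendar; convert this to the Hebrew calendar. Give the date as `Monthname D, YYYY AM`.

Tevet 20, 5445 AM

Both dates share Julian Day Number 2336490; in the Hebrew calendar that is 20 Tevet 5445 AM.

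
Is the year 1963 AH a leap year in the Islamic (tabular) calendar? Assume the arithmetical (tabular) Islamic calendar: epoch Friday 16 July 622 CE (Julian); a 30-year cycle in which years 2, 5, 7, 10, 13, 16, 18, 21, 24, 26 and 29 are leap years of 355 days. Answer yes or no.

Year 1963 AH is year 13 of its 30-year cycle; leap positions are 2, 5, 7, 10, 13, 16, 18, 21, 24, 26, 29, so it is a leap year (355 days).

yes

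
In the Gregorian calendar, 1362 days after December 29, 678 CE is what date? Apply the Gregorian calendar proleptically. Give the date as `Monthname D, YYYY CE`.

September 21, 682 CE

Counting 1362 days forward from JDN 1969057 reaches JDN 1970419, which is September 21, 682 CE.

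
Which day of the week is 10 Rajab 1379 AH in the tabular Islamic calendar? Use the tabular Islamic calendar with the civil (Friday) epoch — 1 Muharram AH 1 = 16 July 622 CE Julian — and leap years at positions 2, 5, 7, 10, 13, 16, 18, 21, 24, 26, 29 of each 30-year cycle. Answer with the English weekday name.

Equivalently 9 January 1960 Gregorian, JDN 2436943.
JDN 2436943 mod 7 = 5, and JDN 0 was a Monday, so this is a Saturday.

Saturday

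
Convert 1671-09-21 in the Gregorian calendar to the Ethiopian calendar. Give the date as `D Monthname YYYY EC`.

13 Meskerem 1664 EC

Julian Day Number of the source date = 2331644.
Converting JDN 2331644 to the Ethiopian calendar gives 13 Meskerem 1664 EC.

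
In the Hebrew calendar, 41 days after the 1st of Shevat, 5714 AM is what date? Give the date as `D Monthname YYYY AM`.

12 Adar I 5714 AM

Counting 41 days forward from JDN 2434748 reaches JDN 2434789, which is 12 Adar I 5714 AM.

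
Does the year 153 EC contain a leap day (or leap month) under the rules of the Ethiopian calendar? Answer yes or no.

no

153 mod 4 = 1; in the Ethiopian calendar a year is leap when year mod 4 = 3, so it is a common year.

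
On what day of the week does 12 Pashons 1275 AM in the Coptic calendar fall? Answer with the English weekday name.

Sunday

This is JDN 2290609 (17 May 1559 Gregorian).
2290609 ≡ 6 (mod 7); counting from Monday = 0 gives Sunday.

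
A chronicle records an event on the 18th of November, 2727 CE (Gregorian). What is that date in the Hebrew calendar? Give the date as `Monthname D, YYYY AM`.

Cheshvan 12, 6488 AM

Both dates share Julian Day Number 2717397; in the Hebrew calendar that is 12 Cheshvan 6488 AM.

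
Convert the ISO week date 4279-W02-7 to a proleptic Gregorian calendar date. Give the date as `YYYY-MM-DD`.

ISO week 1 of 4279 is the week containing the first Thursday of 4279.
Week 2, day 7 (Sunday) lands on 4279-01-12.

4279-01-12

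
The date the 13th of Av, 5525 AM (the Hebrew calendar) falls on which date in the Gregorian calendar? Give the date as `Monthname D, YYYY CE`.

July 31, 1765 CE

Both dates share Julian Day Number 2365925; in the Gregorian calendar that is 31 July 1765 CE.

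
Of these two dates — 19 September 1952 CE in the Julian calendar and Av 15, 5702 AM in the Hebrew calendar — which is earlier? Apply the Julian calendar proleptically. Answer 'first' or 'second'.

second

The two dates have Julian Day Numbers 2434288 and 2430570 respectively.
Since 2430570 < 2434288, the second date comes first.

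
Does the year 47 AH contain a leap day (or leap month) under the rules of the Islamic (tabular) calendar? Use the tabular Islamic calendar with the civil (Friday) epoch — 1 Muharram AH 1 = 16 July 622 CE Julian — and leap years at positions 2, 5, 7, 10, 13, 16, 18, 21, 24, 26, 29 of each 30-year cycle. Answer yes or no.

no

Year 47 AH is year 17 of its 30-year cycle; leap positions are 2, 5, 7, 10, 13, 16, 18, 21, 24, 26, 29, so it is a common year (354 days).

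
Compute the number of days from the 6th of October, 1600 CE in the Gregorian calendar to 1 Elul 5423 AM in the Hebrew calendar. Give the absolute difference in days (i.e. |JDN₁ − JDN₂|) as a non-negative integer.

22977

First date → JDN 2305727; second date → JDN 2328704.
The interval is |2305727 − 2328704| = 22977 days.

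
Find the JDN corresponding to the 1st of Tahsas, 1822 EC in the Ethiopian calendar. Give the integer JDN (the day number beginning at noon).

2389431

In the Gregorian calendar the same day is 9 December 1829.
JDN 2400001 is 17 November 1858 CE (Gregorian), MJD 0; the target day is −10570 days from there, so JDN = 2389431.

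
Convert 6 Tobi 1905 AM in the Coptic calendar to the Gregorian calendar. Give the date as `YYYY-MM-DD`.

2189-01-15

Both dates share Julian Day Number 2520591; in the Gregorian calendar that is 15 January 2189 CE.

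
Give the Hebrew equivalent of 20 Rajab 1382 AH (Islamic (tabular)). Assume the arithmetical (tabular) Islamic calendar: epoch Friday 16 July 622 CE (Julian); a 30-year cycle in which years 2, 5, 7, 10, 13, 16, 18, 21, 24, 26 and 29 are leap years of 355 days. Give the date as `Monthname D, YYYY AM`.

Julian Day Number of the source date = 2438016.
Converting JDN 2438016 to the Hebrew calendar gives 20 Kislev 5723 AM.

Kislev 20, 5723 AM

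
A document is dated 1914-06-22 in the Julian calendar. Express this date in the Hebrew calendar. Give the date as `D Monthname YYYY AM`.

Both dates share Julian Day Number 2420319; in the Hebrew calendar that is 11 Tammuz 5674 AM.

11 Tammuz 5674 AM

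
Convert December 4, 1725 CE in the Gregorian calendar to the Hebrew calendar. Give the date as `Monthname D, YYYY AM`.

Both dates share Julian Day Number 2351441; in the Hebrew calendar that is 29 Kislev 5486 AM.

Kislev 29, 5486 AM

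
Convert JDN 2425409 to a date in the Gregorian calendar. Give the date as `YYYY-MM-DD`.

JDN 2451545 is 1 Jan 2000; 2425409 is −26136 days from there.

1928-06-11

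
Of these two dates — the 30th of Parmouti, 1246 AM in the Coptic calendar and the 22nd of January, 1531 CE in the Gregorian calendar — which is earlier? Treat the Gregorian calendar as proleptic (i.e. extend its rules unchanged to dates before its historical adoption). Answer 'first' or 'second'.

first

Converting both to JDN: 2280005 vs 2280267; the smaller is the first.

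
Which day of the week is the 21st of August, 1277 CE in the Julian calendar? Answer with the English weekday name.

In the proleptic Gregorian calendar this is 28 August 1277 (JDN 2187715).
JDN 2187715 mod 7 = 5, and JDN 0 was a Monday, so this is a Saturday.

Saturday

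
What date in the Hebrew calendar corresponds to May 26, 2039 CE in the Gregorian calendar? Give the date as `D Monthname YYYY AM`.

3 Sivan 5799 AM

Julian Day Number of the source date = 2465935.
Converting JDN 2465935 to the Hebrew calendar gives 3 Sivan 5799 AM.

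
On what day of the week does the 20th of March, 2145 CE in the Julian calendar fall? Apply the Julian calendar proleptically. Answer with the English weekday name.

Saturday

Equivalently 3 April 2145 Gregorian, JDN 2504598.
Since JDN mod 7 = 5 (0 = Monday), the day is Saturday.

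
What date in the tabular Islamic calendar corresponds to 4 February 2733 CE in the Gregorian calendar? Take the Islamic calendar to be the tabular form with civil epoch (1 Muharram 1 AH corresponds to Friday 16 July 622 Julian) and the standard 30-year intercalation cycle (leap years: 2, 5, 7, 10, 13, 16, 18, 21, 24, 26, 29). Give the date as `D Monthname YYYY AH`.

Julian Day Number of the source date = 2719302.
Converting JDN 2719302 to the tabular Islamic calendar gives 27 Rabi' al-Thani 2176 AH.

27 Rabi' al-Thani 2176 AH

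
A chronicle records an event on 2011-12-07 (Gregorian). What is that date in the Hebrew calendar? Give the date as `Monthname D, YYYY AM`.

Both dates share Julian Day Number 2455903; in the Hebrew calendar that is 11 Kislev 5772 AM.

Kislev 11, 5772 AM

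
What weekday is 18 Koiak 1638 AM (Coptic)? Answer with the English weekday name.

This is JDN 2423051 (27 December 1921 Gregorian).
JDN 2423051 mod 7 = 1, and JDN 0 was a Monday, so this is a Tuesday.

Tuesday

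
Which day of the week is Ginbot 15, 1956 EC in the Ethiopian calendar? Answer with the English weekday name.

Saturday

This is JDN 2438539 (23 May 1964 Gregorian).
2438539 ≡ 5 (mod 7); counting from Monday = 0 gives Saturday.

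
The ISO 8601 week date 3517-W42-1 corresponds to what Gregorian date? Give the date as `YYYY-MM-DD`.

ISO week 1 of 3517 is the week containing the first Thursday of 3517.
Week 42, day 1 (Monday) lands on 3517-10-15.

3517-10-15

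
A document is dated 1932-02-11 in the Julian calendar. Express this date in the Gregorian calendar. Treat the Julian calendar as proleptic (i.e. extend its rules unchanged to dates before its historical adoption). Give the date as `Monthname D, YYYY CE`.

February 24, 1932 CE

The Julian–Gregorian offset here is 13 days (Julian trailing).
11 February 1932 Julian + 13 days → 24 February 1932 Gregorian.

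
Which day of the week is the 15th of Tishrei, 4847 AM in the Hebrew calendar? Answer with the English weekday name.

Saturday

In the proleptic Gregorian calendar this is 2 October 1086 (JDN 2117988).
2117988 ≡ 5 (mod 7); counting from Monday = 0 gives Saturday.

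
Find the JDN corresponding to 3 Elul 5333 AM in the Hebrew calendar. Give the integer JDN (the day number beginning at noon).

2295810

Equivalently 12 August 1573 (proleptic Gregorian).
JDN 2451545 is 1 January 2000 CE (Gregorian); the target day is −155735 days from there, so JDN = 2295810.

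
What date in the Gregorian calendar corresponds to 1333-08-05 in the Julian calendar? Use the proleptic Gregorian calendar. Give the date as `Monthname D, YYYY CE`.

August 13, 1333 CE

The Julian–Gregorian offset here is 8 days (Julian trailing).
5 August 1333 Julian + 8 days → 13 August 1333 Gregorian.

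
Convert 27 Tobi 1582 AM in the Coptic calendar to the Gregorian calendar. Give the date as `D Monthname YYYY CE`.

3 February 1866 CE

Both dates share Julian Day Number 2402636; in the Gregorian calendar that is 3 February 1866 CE.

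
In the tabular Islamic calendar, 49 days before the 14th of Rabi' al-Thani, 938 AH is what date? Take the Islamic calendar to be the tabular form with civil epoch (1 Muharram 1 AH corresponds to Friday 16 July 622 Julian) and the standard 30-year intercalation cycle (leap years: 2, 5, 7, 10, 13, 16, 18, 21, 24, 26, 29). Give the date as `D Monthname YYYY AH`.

24 Safar 938 AH

JDN of the 14th of Rabi' al-Thani, 938 AH = 2280584.
2280584 − 49 = 2280535.
JDN 2280535 in the tabular Islamic calendar is 24 Safar 938 AH.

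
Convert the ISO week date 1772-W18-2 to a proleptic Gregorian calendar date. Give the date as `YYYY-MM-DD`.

1772-04-28

ISO week 1 of 1772 is the week containing the first Thursday of 1772.
Week 18, day 2 (Tuesday) lands on 1772-04-28.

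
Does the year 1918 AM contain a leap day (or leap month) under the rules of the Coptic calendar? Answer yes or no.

no

1918 mod 4 = 2; in the Coptic calendar a year is leap when year mod 4 = 3, so it is a common year.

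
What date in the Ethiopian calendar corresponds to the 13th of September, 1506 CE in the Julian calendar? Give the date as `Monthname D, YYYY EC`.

Meskerem 16, 1499 EC

Both dates share Julian Day Number 2271380; in the Ethiopian calendar that is 16 Meskerem 1499 EC.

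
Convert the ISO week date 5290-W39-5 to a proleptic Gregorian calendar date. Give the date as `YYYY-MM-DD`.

ISO week 1 of 5290 is the week containing the first Thursday of 5290.
Week 39, day 5 (Friday) lands on 5290-09-29.

5290-09-29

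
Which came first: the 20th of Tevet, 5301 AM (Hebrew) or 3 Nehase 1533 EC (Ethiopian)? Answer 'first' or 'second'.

The two dates have Julian Day Numbers 2283897 and 2284116 respectively.
Since 2283897 < 2284116, the first date comes first.

first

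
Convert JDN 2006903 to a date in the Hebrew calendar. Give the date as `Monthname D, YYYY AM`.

The proleptic Gregorian equivalent of JDN 2006903 is 12 August 782.
In the Hebrew calendar that day is Av 25, 4542 AM.

Av 25, 4542 AM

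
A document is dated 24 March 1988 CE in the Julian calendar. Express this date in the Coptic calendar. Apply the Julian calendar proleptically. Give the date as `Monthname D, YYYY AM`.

Julian Day Number of the source date = 2447258.
Converting JDN 2447258 to the Coptic calendar gives 28 Paremhat 1704 AM.

Paremhat 28, 1704 AM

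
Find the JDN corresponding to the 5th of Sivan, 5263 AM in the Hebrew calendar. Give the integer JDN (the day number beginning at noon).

In the proleptic Gregorian calendar the same day is 9 June 1503.
JDN 2400001 is 17 November 1858 CE (Gregorian), MJD 0; the target day is −129823 days from there, so JDN = 2270178.

2270178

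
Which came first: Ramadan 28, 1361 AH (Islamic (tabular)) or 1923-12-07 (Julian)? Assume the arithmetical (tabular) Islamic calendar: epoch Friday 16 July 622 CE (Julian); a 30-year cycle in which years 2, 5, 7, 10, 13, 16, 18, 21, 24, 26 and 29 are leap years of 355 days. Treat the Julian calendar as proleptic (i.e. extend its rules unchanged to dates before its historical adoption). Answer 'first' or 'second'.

second

First date → JDN 2430642; second date → JDN 2423774.
JDN 2423774 < JDN 2430642, so the second date is earlier.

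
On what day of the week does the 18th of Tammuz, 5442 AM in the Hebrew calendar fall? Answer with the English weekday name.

Friday

In the Gregorian calendar this is 24 July 1682 (JDN 2335603).
Since JDN mod 7 = 4 (0 = Monday), the day is Friday.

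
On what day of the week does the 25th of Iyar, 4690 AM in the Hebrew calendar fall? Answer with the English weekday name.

Equivalently 2 May 930 Gregorian, JDN 2060857.
Since JDN mod 7 = 1 (0 = Monday), the day is Tuesday.

Tuesday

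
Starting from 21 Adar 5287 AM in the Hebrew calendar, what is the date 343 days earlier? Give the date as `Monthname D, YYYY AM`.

Nisan 2, 5286 AM

JDN of 21 Adar 5287 AM = 2278847.
2278847 − 343 = 2278504.
JDN 2278504 in the Hebrew calendar is Nisan 2, 5286 AM.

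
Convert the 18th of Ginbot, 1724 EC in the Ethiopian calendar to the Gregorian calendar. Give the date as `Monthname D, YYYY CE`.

Both dates share Julian Day Number 2353804; in the Gregorian calendar that is 24 May 1732 CE.

May 24, 1732 CE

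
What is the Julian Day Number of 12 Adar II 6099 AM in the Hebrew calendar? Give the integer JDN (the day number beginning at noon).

2575444

In the Gregorian calendar the same day is 24 March 2339.
JDN 2299161 is 15 October 1582 CE (Gregorian); the target day is +276283 days from there, so JDN = 2575444.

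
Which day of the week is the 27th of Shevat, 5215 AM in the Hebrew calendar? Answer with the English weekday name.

Equivalently 24 February 1455 Gregorian, JDN 2252542.
JDN 2252542 mod 7 = 5, and JDN 0 was a Monday, so this is a Saturday.

Saturday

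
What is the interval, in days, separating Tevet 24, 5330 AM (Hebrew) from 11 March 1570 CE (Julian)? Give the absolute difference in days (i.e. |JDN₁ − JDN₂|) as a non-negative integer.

First date → JDN 2294501; second date → JDN 2294570.
The interval is |2294501 − 2294570| = 69 days.

69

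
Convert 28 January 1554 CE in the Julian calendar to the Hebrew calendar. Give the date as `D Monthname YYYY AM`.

Julian Day Number of the source date = 2288684.
Converting JDN 2288684 to the Hebrew calendar gives 25 Shevat 5314 AM.

25 Shevat 5314 AM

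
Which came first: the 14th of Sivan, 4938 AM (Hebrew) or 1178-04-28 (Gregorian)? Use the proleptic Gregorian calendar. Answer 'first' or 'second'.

The two dates have Julian Day Numbers 2151474 and 2151433 respectively.
Since 2151433 < 2151474, the second date comes first.

second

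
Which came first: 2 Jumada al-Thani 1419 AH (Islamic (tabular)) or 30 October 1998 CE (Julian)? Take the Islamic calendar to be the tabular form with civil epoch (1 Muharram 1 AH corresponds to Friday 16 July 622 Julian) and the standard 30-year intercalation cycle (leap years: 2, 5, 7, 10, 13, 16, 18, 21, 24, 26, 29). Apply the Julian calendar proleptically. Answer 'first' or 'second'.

The two dates have Julian Day Numbers 2451081 and 2451130 respectively.
Since 2451081 < 2451130, the first date comes first.

first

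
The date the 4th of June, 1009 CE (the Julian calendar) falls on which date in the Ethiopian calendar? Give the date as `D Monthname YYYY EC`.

10 Sene 1001 EC

Both dates share Julian Day Number 2089750; in the Ethiopian calendar that is 10 Sene 1001 EC.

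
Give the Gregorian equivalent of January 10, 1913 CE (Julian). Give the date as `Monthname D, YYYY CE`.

January 23, 1913 CE

At this point the Julian calendar is 13 days behind the Gregorian.
10 January 1913 Julian + 13 days → 23 January 1913 Gregorian.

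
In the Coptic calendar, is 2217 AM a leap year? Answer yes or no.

2217 mod 4 = 1; in the Coptic calendar a year is leap when year mod 4 = 3, so it is a common year.

no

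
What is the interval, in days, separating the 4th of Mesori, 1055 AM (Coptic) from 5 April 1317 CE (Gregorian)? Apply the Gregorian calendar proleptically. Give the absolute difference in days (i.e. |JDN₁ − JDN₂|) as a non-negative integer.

8157

JDN of the first date = 2210336.
JDN of the second date = 2202179.
|2202179 − 2210336| = 8157.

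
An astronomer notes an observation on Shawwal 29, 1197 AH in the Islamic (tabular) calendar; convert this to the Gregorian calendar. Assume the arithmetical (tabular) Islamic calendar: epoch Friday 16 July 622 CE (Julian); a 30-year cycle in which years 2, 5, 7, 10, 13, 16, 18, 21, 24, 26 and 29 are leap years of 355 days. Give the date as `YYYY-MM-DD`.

Julian Day Number of the source date = 2372557.
Converting JDN 2372557 to the Gregorian calendar gives 27 September 1783 CE.

1783-09-27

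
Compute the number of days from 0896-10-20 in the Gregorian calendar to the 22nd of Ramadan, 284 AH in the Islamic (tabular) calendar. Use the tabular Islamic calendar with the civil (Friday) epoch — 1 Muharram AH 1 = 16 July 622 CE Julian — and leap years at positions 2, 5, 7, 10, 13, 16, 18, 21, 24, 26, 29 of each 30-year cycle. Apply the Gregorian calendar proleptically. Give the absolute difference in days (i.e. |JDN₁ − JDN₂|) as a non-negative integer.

JDN of the first date = 2048611.
JDN of the second date = 2048983.
|2048983 − 2048611| = 372.

372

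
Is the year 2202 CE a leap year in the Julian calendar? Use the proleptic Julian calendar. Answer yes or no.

2202 mod 4 = 2, so it is a common year in the Julian calendar.

no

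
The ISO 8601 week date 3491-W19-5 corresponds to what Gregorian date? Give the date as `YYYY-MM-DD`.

ISO week 1 of 3491 is the week containing the first Thursday of 3491.
Week 19, day 5 (Friday) lands on 3491-05-08.

3491-05-08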